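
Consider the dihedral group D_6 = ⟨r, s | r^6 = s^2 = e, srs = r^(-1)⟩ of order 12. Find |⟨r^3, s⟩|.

|⟨r^3⟩| = 2 and |⟨s⟩| = 2, so |H| is a multiple of lcm(2, 2) = 2 and divides |G| = 12.
Closing under the operation: H = {e, r^3, s, r^3s}, so |H| = 4.

4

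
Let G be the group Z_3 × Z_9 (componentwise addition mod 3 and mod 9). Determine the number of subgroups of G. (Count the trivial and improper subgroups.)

10

|G| = 27, so by Lagrange every subgroup order divides 27. Divisors: 1, 3, 9, 27.
Subgroups by order — order 1: 1; order 3: 4; order 9: 4; order 27: 1.
Total: 1 + 4 + 4 + 1 = 10.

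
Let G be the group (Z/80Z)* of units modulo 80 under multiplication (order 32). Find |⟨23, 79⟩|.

8

|⟨23⟩| = 4 and |⟨79⟩| = 2, so |H| is a multiple of lcm(4, 2) = 4 and divides |G| = 32.
Closing under the operation: H = {1, 7, 23, 31, 49, 57, 73, 79}, so |H| = 8.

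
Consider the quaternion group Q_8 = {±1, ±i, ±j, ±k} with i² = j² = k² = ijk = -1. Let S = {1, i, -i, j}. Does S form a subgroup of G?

No

j ∈ S but its inverse -j ∉ S, so S is not a subgroup.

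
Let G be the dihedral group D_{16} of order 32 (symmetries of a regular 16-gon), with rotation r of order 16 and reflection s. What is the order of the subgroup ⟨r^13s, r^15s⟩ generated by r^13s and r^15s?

16

|⟨r^13s⟩| = 2 and |⟨r^15s⟩| = 2, so |H| is a multiple of lcm(2, 2) = 2 and divides |G| = 32.
Closing under the operation: H = {e, r^2, r^4, r^6, r^8, r^10, r^12, r^14, rs, r^3s, r^5s, r^7s, r^9s, r^11s, r^13s, r^15s}, so |H| = 16.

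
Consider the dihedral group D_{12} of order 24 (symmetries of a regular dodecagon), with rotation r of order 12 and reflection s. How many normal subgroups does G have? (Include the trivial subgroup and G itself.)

9

G has 34 subgroups. Checking conjugation-invariance by order — order 1: 1/1 normal; order 2: 1/13 normal; order 3: 1/1 normal; order 4: 1/7 normal; order 6: 1/5 normal; order 8: 0/3 normal; order 12: 3/3 normal; order 24: 1/1 normal.
Total normal subgroups: 9.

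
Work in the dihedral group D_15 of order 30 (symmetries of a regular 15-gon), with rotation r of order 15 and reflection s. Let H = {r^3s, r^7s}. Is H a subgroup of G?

No

The identity e ∉ H, so H is not a subgroup.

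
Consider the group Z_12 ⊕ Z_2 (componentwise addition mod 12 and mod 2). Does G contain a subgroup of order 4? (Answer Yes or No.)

4 | 24. A subgroup of order 4 is {(0,0), (0,1), (6,0), (6,1)}.

Yes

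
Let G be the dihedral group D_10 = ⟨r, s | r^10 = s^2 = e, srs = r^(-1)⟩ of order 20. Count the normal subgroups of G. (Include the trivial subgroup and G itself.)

7

G has 22 subgroups. Checking conjugation-invariance by order — order 1: 1/1 normal; order 2: 1/11 normal; order 4: 0/5 normal; order 5: 1/1 normal; order 10: 3/3 normal; order 20: 1/1 normal.
Total normal subgroups: 7.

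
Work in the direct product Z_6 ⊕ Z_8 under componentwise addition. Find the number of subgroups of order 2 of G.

3

|G| = 48 and 2 | 48, so subgroups of order 2 are possible by Lagrange.
The subgroups of order 2 are: {(0,0), (0,4)}; {(0,0), (3,0)}; {(0,0), (3,4)}.
So G has 3 subgroups of order 2.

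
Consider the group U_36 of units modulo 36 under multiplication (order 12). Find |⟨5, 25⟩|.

6

|⟨5⟩| = 6 and |⟨25⟩| = 3, so |H| is a multiple of lcm(6, 3) = 6 and divides |G| = 12.
Closing under the operation: H = {1, 5, 13, 17, 25, 29}, so |H| = 6.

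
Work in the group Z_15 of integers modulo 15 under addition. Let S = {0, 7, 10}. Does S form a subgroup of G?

No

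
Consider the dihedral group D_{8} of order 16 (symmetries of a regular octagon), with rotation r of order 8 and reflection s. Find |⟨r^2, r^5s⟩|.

8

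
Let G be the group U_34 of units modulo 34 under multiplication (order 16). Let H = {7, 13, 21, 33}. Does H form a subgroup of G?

No

The identity 1 ∉ H, so H is not a subgroup.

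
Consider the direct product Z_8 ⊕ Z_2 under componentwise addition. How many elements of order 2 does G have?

An element (a,b) has order lcm(ord(a), ord(b)); count pairs with lcm equal to 2.
Enumerating gives 3 such elements.

3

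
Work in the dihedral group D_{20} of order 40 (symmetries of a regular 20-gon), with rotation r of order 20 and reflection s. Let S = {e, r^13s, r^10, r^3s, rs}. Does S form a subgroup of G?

Closure fails: r^10 · rs = r^11s ∉ S. So S is not a subgroup.

No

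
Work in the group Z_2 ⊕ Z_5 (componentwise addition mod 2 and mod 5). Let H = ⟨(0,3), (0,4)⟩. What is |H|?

5

|⟨(0,3)⟩| = 5 and |⟨(0,4)⟩| = 5, so |H| is a multiple of lcm(5, 5) = 5 and divides |G| = 10.
Closing under the operation: H = {(0,0), (0,1), (0,2), (0,3), (0,4)}, so |H| = 5.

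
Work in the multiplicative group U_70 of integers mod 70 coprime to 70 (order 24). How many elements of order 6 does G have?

The elements of order 6 are: 9, 19, 31, 39, 59, 61.
That's 6.

6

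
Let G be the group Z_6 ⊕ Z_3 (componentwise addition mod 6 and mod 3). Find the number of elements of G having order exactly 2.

1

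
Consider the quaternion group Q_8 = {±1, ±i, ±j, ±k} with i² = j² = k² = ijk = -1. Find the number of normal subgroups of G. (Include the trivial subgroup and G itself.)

6

G has 6 subgroups. Checking conjugation-invariance by order — order 1: 1/1 normal; order 2: 1/1 normal; order 4: 3/3 normal; order 8: 1/1 normal.
Total normal subgroups: 6.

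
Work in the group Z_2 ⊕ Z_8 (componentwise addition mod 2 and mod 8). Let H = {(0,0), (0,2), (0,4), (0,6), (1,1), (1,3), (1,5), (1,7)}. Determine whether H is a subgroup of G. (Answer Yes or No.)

|H| = 8 divides |G| = 16, consistent with Lagrange.
H contains the identity, every element's inverse is in H, and H is closed under +: it is a subgroup.
In fact H = ⟨(1,5)⟩.

Yes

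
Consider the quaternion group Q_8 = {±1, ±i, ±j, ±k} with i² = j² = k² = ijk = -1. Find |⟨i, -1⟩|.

4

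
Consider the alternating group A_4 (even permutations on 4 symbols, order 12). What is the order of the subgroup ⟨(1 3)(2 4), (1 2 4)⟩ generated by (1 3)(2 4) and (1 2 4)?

12

|⟨(1 3)(2 4)⟩| = 2 and |⟨(1 2 4)⟩| = 3, so |H| is a multiple of lcm(2, 3) = 6 and divides |G| = 12.
Closing {(1 3)(2 4), (1 2 4)} under the group operation gives all of G, so |H| = 12.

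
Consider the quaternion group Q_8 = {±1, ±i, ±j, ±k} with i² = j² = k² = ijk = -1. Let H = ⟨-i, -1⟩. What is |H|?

4

|⟨-i⟩| = 4 and |⟨-1⟩| = 2, so |H| is a multiple of lcm(4, 2) = 4 and divides |G| = 8.
Closing under the operation: H = {1, -1, i, -i}, so |H| = 4.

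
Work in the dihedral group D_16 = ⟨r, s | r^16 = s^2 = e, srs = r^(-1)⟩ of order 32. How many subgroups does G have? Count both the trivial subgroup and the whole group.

36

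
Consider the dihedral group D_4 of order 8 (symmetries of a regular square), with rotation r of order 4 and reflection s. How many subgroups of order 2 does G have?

|G| = 8 and 2 | 8, so subgroups of order 2 are possible by Lagrange.
The subgroups of order 2 are: {e, r^2}; {e, r^2s}; {e, r^3s}; {e, rs}; … (5 in all).
So G has 5 subgroups of order 2.

5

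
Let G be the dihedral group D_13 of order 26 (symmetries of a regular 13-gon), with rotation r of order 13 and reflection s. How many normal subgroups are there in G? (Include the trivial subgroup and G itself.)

3

G has 16 subgroups. Checking conjugation-invariance by order — order 1: 1/1 normal; order 2: 0/13 normal; order 13: 1/1 normal; order 26: 1/1 normal.
Total normal subgroups: 3.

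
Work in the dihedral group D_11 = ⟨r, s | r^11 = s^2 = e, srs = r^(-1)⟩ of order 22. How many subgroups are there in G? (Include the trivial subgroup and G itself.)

14

|G| = 22, so by Lagrange every subgroup order divides 22. Divisors: 1, 2, 11, 22.
Subgroups by order — order 1: 1; order 2: 11; order 11: 1; order 22: 1.
Total: 1 + 11 + 1 + 1 = 14.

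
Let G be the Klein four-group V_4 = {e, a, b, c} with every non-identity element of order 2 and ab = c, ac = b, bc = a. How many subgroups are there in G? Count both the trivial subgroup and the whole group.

|G| = 4, so by Lagrange every subgroup order divides 4. Divisors: 1, 2, 4.
Subgroups by order — order 1: 1; order 2: 3; order 4: 1.
Total: 1 + 3 + 1 = 5.

5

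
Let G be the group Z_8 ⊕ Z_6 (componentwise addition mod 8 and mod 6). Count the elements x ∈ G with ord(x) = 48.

An element (a,b) has order lcm(ord(a), ord(b)); count pairs with lcm equal to 48.
Enumerating gives 0 such elements.

0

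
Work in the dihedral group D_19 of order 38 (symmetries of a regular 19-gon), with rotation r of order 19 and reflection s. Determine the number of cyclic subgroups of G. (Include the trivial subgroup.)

A cyclic subgroup of order d is generated by each of its φ(d) elements of order d, so the cyclic subgroups of order d number (#elements of order d)/φ(d).
Cyclic subgroups by order — order 1: 1; order 2: 19; order 19: 1.
Total: 21.

21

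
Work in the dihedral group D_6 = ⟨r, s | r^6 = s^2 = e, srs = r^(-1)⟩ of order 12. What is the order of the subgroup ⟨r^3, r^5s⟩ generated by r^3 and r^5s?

|⟨r^3⟩| = 2 and |⟨r^5s⟩| = 2, so |H| is a multiple of lcm(2, 2) = 2 and divides |G| = 12.
Closing under the operation: H = {e, r^3, r^2s, r^5s}, so |H| = 4.

4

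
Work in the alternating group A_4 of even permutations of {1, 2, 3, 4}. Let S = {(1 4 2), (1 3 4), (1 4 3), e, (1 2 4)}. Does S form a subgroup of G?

No

|S| = 5 does not divide |G| = 12, so by Lagrange S is not a subgroup.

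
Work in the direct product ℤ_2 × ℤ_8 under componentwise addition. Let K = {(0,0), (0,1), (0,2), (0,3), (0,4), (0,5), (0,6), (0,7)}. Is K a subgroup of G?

Yes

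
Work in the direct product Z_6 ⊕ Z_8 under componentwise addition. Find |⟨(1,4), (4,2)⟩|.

24

|⟨(1,4)⟩| = 6 and |⟨(4,2)⟩| = 12, so |H| is a multiple of lcm(6, 12) = 12 and divides |G| = 48.
Closing under the operation: H = {(0,0), (0,2), (0,4), (0,6), (1,0), (1,2), (1,4), (1,6), (2,0), (2,2), (2,4), (2,6), (3,0), (3,2), (3,4), (3,6), (4,0), (4,2), (4,4), (4,6), (5,0), (5,2), (5,4), (5,6)}, so |H| = 24.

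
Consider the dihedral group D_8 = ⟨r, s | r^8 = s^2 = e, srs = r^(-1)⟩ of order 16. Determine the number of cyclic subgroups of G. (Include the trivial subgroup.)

A cyclic subgroup of order d is generated by each of its φ(d) elements of order d, so the cyclic subgroups of order d number (#elements of order d)/φ(d).
Cyclic subgroups by order — order 1: 1; order 2: 9; order 4: 1; order 8: 1.
Total: 12.

12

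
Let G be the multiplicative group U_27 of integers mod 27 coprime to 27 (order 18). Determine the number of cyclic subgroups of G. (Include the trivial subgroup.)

Group the elements of G by the cyclic subgroup they generate; each cyclic subgroup of order d accounts for φ(d) elements.
Cyclic subgroups by order — order 1: 1; order 2: 1; order 3: 1; order 6: 1; order 9: 1; order 18: 1.
Total: 6.

6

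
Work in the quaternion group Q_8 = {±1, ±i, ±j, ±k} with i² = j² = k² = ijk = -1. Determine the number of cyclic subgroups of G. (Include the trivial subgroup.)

5

A cyclic subgroup of order d is generated by each of its φ(d) elements of order d, so the cyclic subgroups of order d number (#elements of order d)/φ(d).
Cyclic subgroups by order — order 1: 1; order 2: 1; order 4: 3.
Total: 5.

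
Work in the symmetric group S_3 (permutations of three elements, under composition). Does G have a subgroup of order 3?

3 | 6. A subgroup of order 3 is {e, (1 2 3), (1 3 2)}.

Yes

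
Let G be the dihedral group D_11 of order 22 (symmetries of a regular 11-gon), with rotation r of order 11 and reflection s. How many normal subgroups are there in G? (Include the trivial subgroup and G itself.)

G has 14 subgroups. Checking conjugation-invariance by order — order 1: 1/1 normal; order 2: 0/11 normal; order 11: 1/1 normal; order 22: 1/1 normal.
Total normal subgroups: 3.

3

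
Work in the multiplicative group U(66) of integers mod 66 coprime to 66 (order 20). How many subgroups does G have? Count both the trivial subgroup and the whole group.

10

|G| = 20, so by Lagrange every subgroup order divides 20. Divisors: 1, 2, 4, 5, 10, 20.
Subgroups by order — order 1: 1; order 2: 3; order 4: 1; order 5: 1; order 10: 3; order 20: 1.
Total: 1 + 3 + 1 + 1 + 3 + 1 = 10.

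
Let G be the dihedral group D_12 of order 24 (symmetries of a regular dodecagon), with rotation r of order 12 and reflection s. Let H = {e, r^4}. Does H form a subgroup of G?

No

r^4 ∈ H but its inverse r^8 ∉ H, so H is not a subgroup.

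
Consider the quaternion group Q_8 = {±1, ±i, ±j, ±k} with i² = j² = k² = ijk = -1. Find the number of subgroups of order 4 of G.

|G| = 8 and 4 | 8, so subgroups of order 4 are possible by Lagrange.
The subgroups of order 4 are: {1, -1, i, -i}; {1, -1, j, -j}; {1, -1, k, -k}.
So G has 3 subgroups of order 4.

3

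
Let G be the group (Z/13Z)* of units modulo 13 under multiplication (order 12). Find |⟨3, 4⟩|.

6

|⟨3⟩| = 3 and |⟨4⟩| = 6, so |H| is a multiple of lcm(3, 6) = 6 and divides |G| = 12.
Closing under the operation: H = {1, 3, 4, 9, 10, 12}, so |H| = 6.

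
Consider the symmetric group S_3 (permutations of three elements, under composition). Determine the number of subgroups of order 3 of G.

1

|G| = 6 and 3 | 6, so subgroups of order 3 are possible by Lagrange.
The subgroups of order 3 are: {e, (1 2 3), (1 3 2)}.
So G has 1 subgroup of order 3.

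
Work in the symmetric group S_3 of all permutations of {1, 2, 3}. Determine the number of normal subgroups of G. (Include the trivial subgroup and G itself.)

3

G has 6 subgroups. Checking conjugation-invariance by order — order 1: 1/1 normal; order 2: 0/3 normal; order 3: 1/1 normal; order 6: 1/1 normal.
Total normal subgroups: 3.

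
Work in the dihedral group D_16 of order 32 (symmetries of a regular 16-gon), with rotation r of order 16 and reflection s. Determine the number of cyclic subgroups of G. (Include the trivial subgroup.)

21

A cyclic subgroup of order d is generated by each of its φ(d) elements of order d, so the cyclic subgroups of order d number (#elements of order d)/φ(d).
Cyclic subgroups by order — order 1: 1; order 2: 17; order 4: 1; order 8: 1; order 16: 1.
Total: 21.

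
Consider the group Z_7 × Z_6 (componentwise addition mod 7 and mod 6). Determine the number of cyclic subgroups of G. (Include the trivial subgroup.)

Each element a generates a cyclic subgroup ⟨a⟩; distinct elements may generate the same one (a cyclic group of order d has φ(d) generators).
Cyclic subgroups by order — order 1: 1; order 2: 1; order 3: 1; order 6: 1; order 7: 1; order 14: 1; order 21: 1; order 42: 1.
Total: 8.

8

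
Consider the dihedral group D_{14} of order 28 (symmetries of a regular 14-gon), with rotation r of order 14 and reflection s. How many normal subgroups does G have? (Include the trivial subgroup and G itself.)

7

G has 28 subgroups. Checking conjugation-invariance by order — order 1: 1/1 normal; order 2: 1/15 normal; order 4: 0/7 normal; order 7: 1/1 normal; order 14: 3/3 normal; order 28: 1/1 normal.
Total normal subgroups: 7.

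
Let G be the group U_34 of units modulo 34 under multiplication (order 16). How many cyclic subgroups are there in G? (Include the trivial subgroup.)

5

A cyclic subgroup of order d is generated by each of its φ(d) elements of order d, so the cyclic subgroups of order d number (#elements of order d)/φ(d).
Cyclic subgroups by order — order 1: 1; order 2: 1; order 4: 1; order 8: 1; order 16: 1.
Total: 5.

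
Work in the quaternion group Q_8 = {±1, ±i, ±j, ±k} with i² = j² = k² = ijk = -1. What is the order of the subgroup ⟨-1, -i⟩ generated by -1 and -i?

4

|⟨-1⟩| = 2 and |⟨-i⟩| = 4, so |H| is a multiple of lcm(2, 4) = 4 and divides |G| = 8.
Closing under the operation: H = {1, -1, i, -i}, so |H| = 4.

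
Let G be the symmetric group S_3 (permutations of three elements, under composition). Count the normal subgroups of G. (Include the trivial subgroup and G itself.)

3

G has 6 subgroups. Checking conjugation-invariance by order — order 1: 1/1 normal; order 2: 0/3 normal; order 3: 1/1 normal; order 6: 1/1 normal.
Total normal subgroups: 3.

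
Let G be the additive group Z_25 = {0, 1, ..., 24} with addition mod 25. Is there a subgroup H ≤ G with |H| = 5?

5 | 25. A subgroup of order 5 is {0, 5, 10, 15, 20}.

Yes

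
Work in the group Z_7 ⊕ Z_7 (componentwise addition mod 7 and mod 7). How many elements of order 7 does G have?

48

An element (a,b) has order lcm(ord(a), ord(b)); count pairs with lcm equal to 7.
Enumerating gives 48 such elements.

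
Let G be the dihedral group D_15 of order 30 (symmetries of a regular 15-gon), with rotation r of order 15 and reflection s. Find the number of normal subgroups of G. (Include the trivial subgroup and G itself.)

G has 28 subgroups. Checking conjugation-invariance by order — order 1: 1/1 normal; order 2: 0/15 normal; order 3: 1/1 normal; order 5: 1/1 normal; order 6: 0/5 normal; order 10: 0/3 normal; order 15: 1/1 normal; order 30: 1/1 normal.
Total normal subgroups: 5.

5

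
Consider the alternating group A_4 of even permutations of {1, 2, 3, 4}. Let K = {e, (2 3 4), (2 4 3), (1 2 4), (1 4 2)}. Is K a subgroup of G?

No

|K| = 5 does not divide |G| = 12, so by Lagrange K is not a subgroup.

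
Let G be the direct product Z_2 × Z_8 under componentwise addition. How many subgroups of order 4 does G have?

3

|G| = 16 and 4 | 16, so subgroups of order 4 are possible by Lagrange.
The subgroups of order 4 are: {(0,0), (0,2), (0,4), (0,6)}; {(0,0), (0,4), (1,0), (1,4)}; {(0,0), (0,4), (1,2), (1,6)}.
So G has 3 subgroups of order 4.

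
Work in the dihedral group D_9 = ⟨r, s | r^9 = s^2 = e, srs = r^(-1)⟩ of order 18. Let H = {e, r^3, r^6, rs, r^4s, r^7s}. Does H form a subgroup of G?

Yes

|H| = 6 divides |G| = 18, consistent with Lagrange.
H contains the identity, every element's inverse is in H, and H is closed under ·: it is a subgroup.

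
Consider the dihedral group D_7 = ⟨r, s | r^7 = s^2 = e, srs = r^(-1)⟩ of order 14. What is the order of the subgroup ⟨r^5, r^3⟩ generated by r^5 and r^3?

7

|⟨r^5⟩| = 7 and |⟨r^3⟩| = 7, so |H| is a multiple of lcm(7, 7) = 7 and divides |G| = 14.
Closing under the operation: H = {e, r, r^2, r^3, r^4, r^5, r^6}, so |H| = 7.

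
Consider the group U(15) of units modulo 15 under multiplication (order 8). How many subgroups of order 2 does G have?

3

|G| = 8 and 2 | 8, so subgroups of order 2 are possible by Lagrange.
The subgroups of order 2 are: {1, 11}; {1, 14}; {1, 4}.
So G has 3 subgroups of order 2.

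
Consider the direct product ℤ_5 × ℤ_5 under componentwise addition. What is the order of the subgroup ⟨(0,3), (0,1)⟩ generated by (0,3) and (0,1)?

|⟨(0,3)⟩| = 5 and |⟨(0,1)⟩| = 5, so |H| is a multiple of lcm(5, 5) = 5 and divides |G| = 25.
Closing under the operation: H = {(0,0), (0,1), (0,2), (0,3), (0,4)}, so |H| = 5.

5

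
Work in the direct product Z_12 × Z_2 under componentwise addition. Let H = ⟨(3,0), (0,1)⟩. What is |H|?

|⟨(3,0)⟩| = 4 and |⟨(0,1)⟩| = 2, so |H| is a multiple of lcm(4, 2) = 4 and divides |G| = 24.
Closing under the operation: H = {(0,0), (0,1), (3,0), (3,1), (6,0), (6,1), (9,0), (9,1)}, so |H| = 8.

8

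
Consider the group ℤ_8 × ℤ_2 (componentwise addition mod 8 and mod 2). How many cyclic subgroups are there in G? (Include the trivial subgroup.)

8

Each element a generates a cyclic subgroup ⟨a⟩; distinct elements may generate the same one (a cyclic group of order d has φ(d) generators).
Cyclic subgroups by order — order 1: 1; order 2: 3; order 4: 2; order 8: 2.
Total: 8.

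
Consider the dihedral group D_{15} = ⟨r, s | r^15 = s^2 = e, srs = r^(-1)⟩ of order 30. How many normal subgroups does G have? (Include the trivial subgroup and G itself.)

5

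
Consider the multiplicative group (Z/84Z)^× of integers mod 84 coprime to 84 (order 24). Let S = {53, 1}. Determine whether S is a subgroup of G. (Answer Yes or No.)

No

53 ∈ S but its inverse 65 ∉ S, so S is not a subgroup.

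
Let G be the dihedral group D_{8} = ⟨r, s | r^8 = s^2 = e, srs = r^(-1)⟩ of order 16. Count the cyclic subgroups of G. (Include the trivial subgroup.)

A cyclic subgroup of order d is generated by each of its φ(d) elements of order d, so the cyclic subgroups of order d number (#elements of order d)/φ(d).
Cyclic subgroups by order — order 1: 1; order 2: 9; order 4: 1; order 8: 1.
Total: 12.

12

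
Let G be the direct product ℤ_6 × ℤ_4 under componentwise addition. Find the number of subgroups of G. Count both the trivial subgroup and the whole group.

|G| = 24, so by Lagrange every subgroup order divides 24. Divisors: 1, 2, 3, 4, 6, 8, 12, 24.
Subgroups by order — order 1: 1; order 2: 3; order 3: 1; order 4: 3; order 6: 3; order 8: 1; order 12: 3; order 24: 1.
Total: 1 + 3 + 1 + 3 + 3 + 1 + 3 + 1 = 16.

16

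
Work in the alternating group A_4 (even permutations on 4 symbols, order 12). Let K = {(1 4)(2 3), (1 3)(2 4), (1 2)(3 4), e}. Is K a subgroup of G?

Yes

|K| = 4 divides |G| = 12, consistent with Lagrange.
K contains the identity, every element's inverse is in K, and K is closed under ∘: it is a subgroup.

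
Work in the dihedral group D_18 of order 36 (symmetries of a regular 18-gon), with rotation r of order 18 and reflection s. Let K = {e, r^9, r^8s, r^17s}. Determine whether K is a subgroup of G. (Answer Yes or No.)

Yes

|K| = 4 divides |G| = 36, consistent with Lagrange.
K contains the identity, every element's inverse is in K, and K is closed under ·: it is a subgroup.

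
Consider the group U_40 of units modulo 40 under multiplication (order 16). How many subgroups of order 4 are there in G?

11

|G| = 16 and 4 | 16, so subgroups of order 4 are possible by Lagrange.
The subgroups of order 4 are: {1, 9, 11, 19}; {1, 11, 21, 31}; {1, 11, 29, 39}; {1, 9, 13, 37}; … (11 in all).
So G has 11 subgroups of order 4.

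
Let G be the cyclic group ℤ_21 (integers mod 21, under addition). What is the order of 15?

In ℤ_21, the order of an element a is n/gcd(a, n).
gcd(15, 21) = 3, so |⟨15⟩| = 21/3 = 7.

7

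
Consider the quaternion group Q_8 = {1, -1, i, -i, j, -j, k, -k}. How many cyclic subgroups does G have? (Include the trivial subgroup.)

Each element a generates a cyclic subgroup ⟨a⟩; distinct elements may generate the same one (a cyclic group of order d has φ(d) generators).
Cyclic subgroups by order — order 1: 1; order 2: 1; order 4: 3.
Total: 5.

5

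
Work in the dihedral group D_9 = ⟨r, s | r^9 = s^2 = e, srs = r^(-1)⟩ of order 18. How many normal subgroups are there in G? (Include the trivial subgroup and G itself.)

G has 16 subgroups. Checking conjugation-invariance by order — order 1: 1/1 normal; order 2: 0/9 normal; order 3: 1/1 normal; order 6: 0/3 normal; order 9: 1/1 normal; order 18: 1/1 normal.
Total normal subgroups: 4.

4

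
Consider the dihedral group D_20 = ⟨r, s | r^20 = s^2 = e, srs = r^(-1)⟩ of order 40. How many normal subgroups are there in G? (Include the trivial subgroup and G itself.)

9

G has 48 subgroups. Checking conjugation-invariance by order — order 1: 1/1 normal; order 2: 1/21 normal; order 4: 1/11 normal; order 5: 1/1 normal; order 8: 0/5 normal; order 10: 1/5 normal; order 20: 3/3 normal; order 40: 1/1 normal.
Total normal subgroups: 9.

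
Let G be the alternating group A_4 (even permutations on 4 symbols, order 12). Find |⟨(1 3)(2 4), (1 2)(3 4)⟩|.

4

|⟨(1 3)(2 4)⟩| = 2 and |⟨(1 2)(3 4)⟩| = 2, so |H| is a multiple of lcm(2, 2) = 2 and divides |G| = 12.
Closing under the operation: H = {e, (1 2)(3 4), (1 3)(2 4), (1 4)(2 3)}, so |H| = 4.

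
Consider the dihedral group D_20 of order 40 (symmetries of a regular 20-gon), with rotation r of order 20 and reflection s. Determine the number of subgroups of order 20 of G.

3

|G| = 40 and 20 | 40, so subgroups of order 20 are possible by Lagrange.
The subgroups of order 20 are: {e, r, r^2, r^3, r^4, r^5, r^6, r^7, r^8, r^9, r^10, r^11, r^12, r^13, r^14, r^15, r^16, r^17, r^18, r^19}; {e, r^2, r^4, r^6, r^8, r^10, r^12, r^14, r^16, r^18, s, r^2s, r^4s, r^6s, r^8s, r^10s, r^12s, r^14s, r^16s, r^18s}; {e, r^2, r^4, r^6, r^8, r^10, r^12, r^14, r^16, r^18, rs, r^3s, r^5s, r^7s, r^9s, r^11s, r^13s, r^15s, r^17s, r^19s}.
So G has 3 subgroups of order 20.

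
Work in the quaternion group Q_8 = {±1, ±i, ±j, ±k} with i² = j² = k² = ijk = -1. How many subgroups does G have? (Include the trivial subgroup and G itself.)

|G| = 8, so by Lagrange every subgroup order divides 8. Divisors: 1, 2, 4, 8.
Subgroups by order — order 1: 1; order 2: 1; order 4: 3; order 8: 1.
Total: 1 + 1 + 3 + 1 = 6.

6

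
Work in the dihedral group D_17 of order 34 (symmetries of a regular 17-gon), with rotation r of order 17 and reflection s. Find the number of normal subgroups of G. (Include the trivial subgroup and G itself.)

G has 20 subgroups. Checking conjugation-invariance by order — order 1: 1/1 normal; order 2: 0/17 normal; order 17: 1/1 normal; order 34: 1/1 normal.
Total normal subgroups: 3.

3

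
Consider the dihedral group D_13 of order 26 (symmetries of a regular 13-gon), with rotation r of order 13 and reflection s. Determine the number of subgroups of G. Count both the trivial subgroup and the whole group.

16

|G| = 26, so by Lagrange every subgroup order divides 26. Divisors: 1, 2, 13, 26.
Subgroups by order — order 1: 1; order 2: 13; order 13: 1; order 26: 1.
Total: 1 + 13 + 1 + 1 = 16.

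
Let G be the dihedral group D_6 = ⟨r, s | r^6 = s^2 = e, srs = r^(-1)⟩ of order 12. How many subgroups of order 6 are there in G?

3

|G| = 12 and 6 | 12, so subgroups of order 6 are possible by Lagrange.
The subgroups of order 6 are: {e, r, r^2, r^3, r^4, r^5}; {e, r^2, r^4, s, r^2s, r^4s}; {e, r^2, r^4, rs, r^3s, r^5s}.
So G has 3 subgroups of order 6.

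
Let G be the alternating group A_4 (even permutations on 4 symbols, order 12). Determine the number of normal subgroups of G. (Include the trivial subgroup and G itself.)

G has 10 subgroups. Checking conjugation-invariance by order — order 1: 1/1 normal; order 2: 0/3 normal; order 3: 0/4 normal; order 4: 1/1 normal; order 12: 1/1 normal.
Total normal subgroups: 3.

3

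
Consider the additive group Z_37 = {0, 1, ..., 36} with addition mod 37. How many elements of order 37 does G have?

In a cyclic group of order 37, the number of elements of order d (for d | 37) is φ(d).
φ(37) = 36.

36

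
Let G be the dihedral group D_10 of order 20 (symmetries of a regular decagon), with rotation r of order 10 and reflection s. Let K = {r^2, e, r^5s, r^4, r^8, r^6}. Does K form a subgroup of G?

|K| = 6 does not divide |G| = 20, so by Lagrange K is not a subgroup.

No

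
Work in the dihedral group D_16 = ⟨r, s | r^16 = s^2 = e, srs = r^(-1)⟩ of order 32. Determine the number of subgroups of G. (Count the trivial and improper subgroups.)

36

|G| = 32, so by Lagrange every subgroup order divides 32. Divisors: 1, 2, 4, 8, 16, 32.
Subgroups by order — order 1: 1; order 2: 17; order 4: 9; order 8: 5; order 16: 3; order 32: 1.
Total: 1 + 17 + 9 + 5 + 3 + 1 = 36.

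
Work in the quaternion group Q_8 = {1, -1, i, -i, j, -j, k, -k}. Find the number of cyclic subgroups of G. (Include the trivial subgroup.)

5

Each element a generates a cyclic subgroup ⟨a⟩; distinct elements may generate the same one (a cyclic group of order d has φ(d) generators).
Cyclic subgroups by order — order 1: 1; order 2: 1; order 4: 3.
Total: 5.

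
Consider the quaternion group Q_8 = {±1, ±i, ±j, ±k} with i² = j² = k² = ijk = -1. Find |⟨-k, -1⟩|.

|⟨-k⟩| = 4 and |⟨-1⟩| = 2, so |H| is a multiple of lcm(4, 2) = 4 and divides |G| = 8.
Closing under the operation: H = {1, -1, k, -k}, so |H| = 4.

4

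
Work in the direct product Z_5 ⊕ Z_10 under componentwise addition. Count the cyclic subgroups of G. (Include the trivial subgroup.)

A cyclic subgroup of order d is generated by each of its φ(d) elements of order d, so the cyclic subgroups of order d number (#elements of order d)/φ(d).
Cyclic subgroups by order — order 1: 1; order 2: 1; order 5: 6; order 10: 6.
Total: 14.

14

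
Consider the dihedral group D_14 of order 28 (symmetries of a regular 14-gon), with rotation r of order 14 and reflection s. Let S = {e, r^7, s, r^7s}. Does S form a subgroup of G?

|S| = 4 divides |G| = 28, consistent with Lagrange.
S contains the identity, every element's inverse is in S, and S is closed under ·: it is a subgroup.

Yes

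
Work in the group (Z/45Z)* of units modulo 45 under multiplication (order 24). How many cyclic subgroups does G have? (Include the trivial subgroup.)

12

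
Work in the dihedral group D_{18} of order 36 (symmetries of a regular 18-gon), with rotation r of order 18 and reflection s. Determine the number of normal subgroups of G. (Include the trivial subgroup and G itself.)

G has 45 subgroups. Checking conjugation-invariance by order — order 1: 1/1 normal; order 2: 1/19 normal; order 3: 1/1 normal; order 4: 0/9 normal; order 6: 1/7 normal; order 9: 1/1 normal; order 12: 0/3 normal; order 18: 3/3 normal; order 36: 1/1 normal.
Total normal subgroups: 9.

9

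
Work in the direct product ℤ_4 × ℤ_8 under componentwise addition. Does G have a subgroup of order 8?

Yes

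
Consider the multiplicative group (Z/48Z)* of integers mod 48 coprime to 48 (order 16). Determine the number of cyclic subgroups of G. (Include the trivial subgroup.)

12

A cyclic subgroup of order d is generated by each of its φ(d) elements of order d, so the cyclic subgroups of order d number (#elements of order d)/φ(d).
Cyclic subgroups by order — order 1: 1; order 2: 7; order 4: 4.
Total: 12.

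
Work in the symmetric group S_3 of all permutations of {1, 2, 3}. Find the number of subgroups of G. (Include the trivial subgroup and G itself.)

6

|G| = 6, so by Lagrange every subgroup order divides 6. Divisors: 1, 2, 3, 6.
Subgroups by order — order 1: 1; order 2: 3; order 3: 1; order 6: 1.
Total: 1 + 3 + 1 + 1 = 6.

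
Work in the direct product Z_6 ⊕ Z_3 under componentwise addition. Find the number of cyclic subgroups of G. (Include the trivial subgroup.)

Group the elements of G by the cyclic subgroup they generate; each cyclic subgroup of order d accounts for φ(d) elements.
Cyclic subgroups by order — order 1: 1; order 2: 1; order 3: 4; order 6: 4.
Total: 10.

10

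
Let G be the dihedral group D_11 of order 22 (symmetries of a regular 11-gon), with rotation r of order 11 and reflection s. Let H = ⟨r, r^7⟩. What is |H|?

|⟨r⟩| = 11 and |⟨r^7⟩| = 11, so |H| is a multiple of lcm(11, 11) = 11 and divides |G| = 22.
Closing under the operation: H = {e, r, r^2, r^3, r^4, r^5, r^6, r^7, r^8, r^9, r^10}, so |H| = 11.

11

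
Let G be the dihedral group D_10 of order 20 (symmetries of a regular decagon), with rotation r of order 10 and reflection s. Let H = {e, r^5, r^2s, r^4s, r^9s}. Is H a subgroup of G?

Closure fails: r^5 · r^2s = r^7s ∉ H. So H is not a subgroup.

No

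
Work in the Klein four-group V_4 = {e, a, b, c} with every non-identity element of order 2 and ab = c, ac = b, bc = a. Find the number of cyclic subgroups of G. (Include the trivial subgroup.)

4

A cyclic subgroup of order d is generated by each of its φ(d) elements of order d, so the cyclic subgroups of order d number (#elements of order d)/φ(d).
Cyclic subgroups by order — order 1: 1; order 2: 3.
Total: 4.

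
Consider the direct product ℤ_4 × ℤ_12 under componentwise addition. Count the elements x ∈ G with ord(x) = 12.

An element (a,b) has order lcm(ord(a), ord(b)); count pairs with lcm equal to 12.
Enumerating gives 24 such elements.

24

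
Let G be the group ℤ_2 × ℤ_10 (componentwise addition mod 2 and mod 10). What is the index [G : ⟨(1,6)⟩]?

2

|⟨(1,6)⟩| = 10 and |G| = 20.
By Lagrange, [G : H] = |G|/|H| = 20/10 = 2.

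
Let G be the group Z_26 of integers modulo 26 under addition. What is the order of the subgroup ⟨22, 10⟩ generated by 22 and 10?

13

|⟨22⟩| = 13 and |⟨10⟩| = 13, so |H| is a multiple of lcm(13, 13) = 13 and divides |G| = 26.
Closing under the operation: H = {0, 2, 4, 6, 8, 10, 12, 14, 16, 18, 20, 22, 24}, so |H| = 13.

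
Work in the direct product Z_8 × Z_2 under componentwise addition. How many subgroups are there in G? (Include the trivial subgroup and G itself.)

|G| = 16, so by Lagrange every subgroup order divides 16. Divisors: 1, 2, 4, 8, 16.
Subgroups by order — order 1: 1; order 2: 3; order 4: 3; order 8: 3; order 16: 1.
Total: 1 + 3 + 3 + 3 + 1 = 11.

11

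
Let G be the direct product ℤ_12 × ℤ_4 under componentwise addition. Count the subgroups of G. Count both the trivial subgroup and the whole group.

30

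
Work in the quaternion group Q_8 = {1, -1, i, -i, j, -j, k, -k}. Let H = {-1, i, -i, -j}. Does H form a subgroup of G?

The identity 1 ∉ H, so H is not a subgroup.

No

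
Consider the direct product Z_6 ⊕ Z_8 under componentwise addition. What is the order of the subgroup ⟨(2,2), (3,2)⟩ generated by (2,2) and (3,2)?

24

|⟨(2,2)⟩| = 12 and |⟨(3,2)⟩| = 4, so |H| is a multiple of lcm(12, 4) = 12 and divides |G| = 48.
Closing under the operation: H = {(0,0), (0,2), (0,4), (0,6), (1,0), (1,2), (1,4), (1,6), (2,0), (2,2), (2,4), (2,6), (3,0), (3,2), (3,4), (3,6), (4,0), (4,2), (4,4), (4,6), (5,0), (5,2), (5,4), (5,6)}, so |H| = 24.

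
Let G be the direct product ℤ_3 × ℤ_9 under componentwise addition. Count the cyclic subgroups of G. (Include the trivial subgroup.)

A cyclic subgroup of order d is generated by each of its φ(d) elements of order d, so the cyclic subgroups of order d number (#elements of order d)/φ(d).
Cyclic subgroups by order — order 1: 1; order 3: 4; order 9: 3.
Total: 8.

8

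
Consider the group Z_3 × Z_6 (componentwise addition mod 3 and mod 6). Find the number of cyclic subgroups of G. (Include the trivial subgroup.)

10

Each element a generates a cyclic subgroup ⟨a⟩; distinct elements may generate the same one (a cyclic group of order d has φ(d) generators).
Cyclic subgroups by order — order 1: 1; order 2: 1; order 3: 4; order 6: 4.
Total: 10.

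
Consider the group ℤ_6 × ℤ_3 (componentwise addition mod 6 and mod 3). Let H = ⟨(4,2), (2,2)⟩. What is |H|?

|⟨(4,2)⟩| = 3 and |⟨(2,2)⟩| = 3, so |H| is a multiple of lcm(3, 3) = 3 and divides |G| = 18.
Closing under the operation: H = {(0,0), (0,1), (0,2), (2,0), (2,1), (2,2), (4,0), (4,1), (4,2)}, so |H| = 9.

9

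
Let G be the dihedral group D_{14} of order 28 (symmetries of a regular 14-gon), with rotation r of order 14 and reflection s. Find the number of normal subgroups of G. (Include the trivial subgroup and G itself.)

G has 28 subgroups. Checking conjugation-invariance by order — order 1: 1/1 normal; order 2: 1/15 normal; order 4: 0/7 normal; order 7: 1/1 normal; order 14: 3/3 normal; order 28: 1/1 normal.
Total normal subgroups: 7.

7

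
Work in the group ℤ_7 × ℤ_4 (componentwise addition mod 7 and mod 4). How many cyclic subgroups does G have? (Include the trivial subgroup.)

6

Each element a generates a cyclic subgroup ⟨a⟩; distinct elements may generate the same one (a cyclic group of order d has φ(d) generators).
Cyclic subgroups by order — order 1: 1; order 2: 1; order 4: 1; order 7: 1; order 14: 1; order 28: 1.
Total: 6.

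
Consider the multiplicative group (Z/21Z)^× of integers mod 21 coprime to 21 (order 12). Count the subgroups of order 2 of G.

|G| = 12 and 2 | 12, so subgroups of order 2 are possible by Lagrange.
The subgroups of order 2 are: {1, 13}; {1, 20}; {1, 8}.
So G has 3 subgroups of order 2.

3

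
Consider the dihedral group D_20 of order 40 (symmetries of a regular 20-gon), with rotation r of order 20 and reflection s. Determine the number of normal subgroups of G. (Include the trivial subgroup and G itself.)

G has 48 subgroups. Checking conjugation-invariance by order — order 1: 1/1 normal; order 2: 1/21 normal; order 4: 1/11 normal; order 5: 1/1 normal; order 8: 0/5 normal; order 10: 1/5 normal; order 20: 3/3 normal; order 40: 1/1 normal.
Total normal subgroups: 9.

9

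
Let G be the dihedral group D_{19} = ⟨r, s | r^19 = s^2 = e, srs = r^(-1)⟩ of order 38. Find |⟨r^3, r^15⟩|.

19

|⟨r^3⟩| = 19 and |⟨r^15⟩| = 19, so |H| is a multiple of lcm(19, 19) = 19 and divides |G| = 38.
Closing under the operation: H = {e, r, r^2, r^3, r^4, r^5, r^6, r^7, r^8, r^9, r^10, r^11, r^12, r^13, r^14, r^15, r^16, r^17, r^18}, so |H| = 19.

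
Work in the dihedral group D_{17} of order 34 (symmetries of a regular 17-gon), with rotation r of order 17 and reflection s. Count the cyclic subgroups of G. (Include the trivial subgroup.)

19

Group the elements of G by the cyclic subgroup they generate; each cyclic subgroup of order d accounts for φ(d) elements.
Cyclic subgroups by order — order 1: 1; order 2: 17; order 17: 1.
Total: 19.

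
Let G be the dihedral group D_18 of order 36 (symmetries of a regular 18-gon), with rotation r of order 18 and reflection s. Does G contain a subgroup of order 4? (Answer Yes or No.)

Yes

4 | 36. A subgroup of order 4 is {e, r^9, rs, r^10s}.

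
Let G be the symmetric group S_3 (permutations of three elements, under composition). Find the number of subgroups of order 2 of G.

3

|G| = 6 and 2 | 6, so subgroups of order 2 are possible by Lagrange.
The subgroups of order 2 are: {e, (1 2)}; {e, (1 3)}; {e, (2 3)}.
So G has 3 subgroups of order 2.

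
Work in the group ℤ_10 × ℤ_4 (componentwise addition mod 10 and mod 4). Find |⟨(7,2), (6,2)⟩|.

20

|⟨(7,2)⟩| = 10 and |⟨(6,2)⟩| = 10, so |H| is a multiple of lcm(10, 10) = 10 and divides |G| = 40.
Closing under the operation: H = {(0,0), (0,2), (1,0), (1,2), (2,0), (2,2), (3,0), (3,2), (4,0), (4,2), (5,0), (5,2), (6,0), (6,2), (7,0), (7,2), (8,0), (8,2), (9,0), (9,2)}, so |H| = 20.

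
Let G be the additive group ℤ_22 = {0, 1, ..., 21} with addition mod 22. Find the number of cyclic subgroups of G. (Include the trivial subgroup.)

4

Group the elements of G by the cyclic subgroup they generate; each cyclic subgroup of order d accounts for φ(d) elements.
Cyclic subgroups by order — order 1: 1; order 2: 1; order 11: 1; order 22: 1.
Total: 4.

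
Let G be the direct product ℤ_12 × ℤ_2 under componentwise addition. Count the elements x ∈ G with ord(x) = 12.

8

An element (a,b) has order lcm(ord(a), ord(b)); count pairs with lcm equal to 12.
Enumerating gives 8 such elements.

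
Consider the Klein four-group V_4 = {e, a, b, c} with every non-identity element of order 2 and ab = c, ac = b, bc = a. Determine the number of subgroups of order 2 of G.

3

|G| = 4 and 2 | 4, so subgroups of order 2 are possible by Lagrange.
The subgroups of order 2 are: {e, a}; {e, b}; {e, c}.
So G has 3 subgroups of order 2.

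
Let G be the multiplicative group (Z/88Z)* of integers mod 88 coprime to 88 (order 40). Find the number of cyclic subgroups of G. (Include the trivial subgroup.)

16

A cyclic subgroup of order d is generated by each of its φ(d) elements of order d, so the cyclic subgroups of order d number (#elements of order d)/φ(d).
Cyclic subgroups by order — order 1: 1; order 2: 7; order 5: 1; order 10: 7.
Total: 16.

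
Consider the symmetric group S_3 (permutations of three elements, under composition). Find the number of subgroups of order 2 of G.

3

|G| = 6 and 2 | 6, so subgroups of order 2 are possible by Lagrange.
The subgroups of order 2 are: {e, (1 2)}; {e, (1 3)}; {e, (2 3)}.
So G has 3 subgroups of order 2.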